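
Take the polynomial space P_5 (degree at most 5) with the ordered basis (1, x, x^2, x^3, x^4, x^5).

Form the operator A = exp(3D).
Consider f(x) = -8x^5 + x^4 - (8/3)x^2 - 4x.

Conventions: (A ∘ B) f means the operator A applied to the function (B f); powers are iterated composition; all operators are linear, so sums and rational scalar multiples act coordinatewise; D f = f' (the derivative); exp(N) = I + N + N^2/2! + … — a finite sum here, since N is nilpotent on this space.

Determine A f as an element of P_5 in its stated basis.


order-1 term: -120x^4 + 12x^3 - 16x - 12
order-2 term: -720x^3 + 54x^2 - 24
order-3 term: -2160x^2 + 108x
order-4 term: -3240x + 81
order-5 term: -1944
the series for exp(3D) f terminates at order 5
exp(3D) f = -8x^5 - 119x^4 - 708x^3 - (6326/3)x^2 - 3152x - 1899

the result is g(x) = -8x^5 - 119x^4 - 708x^3 - (6326/3)x^2 - 3152x - 1899


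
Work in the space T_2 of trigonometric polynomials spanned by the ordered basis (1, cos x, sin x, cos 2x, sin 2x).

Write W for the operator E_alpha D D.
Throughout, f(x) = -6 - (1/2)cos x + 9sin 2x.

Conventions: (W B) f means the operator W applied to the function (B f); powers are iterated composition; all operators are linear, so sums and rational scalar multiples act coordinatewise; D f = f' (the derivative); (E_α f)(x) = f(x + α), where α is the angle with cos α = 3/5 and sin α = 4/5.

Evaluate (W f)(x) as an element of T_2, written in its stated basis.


D f = (1/2)sin x + 18cos 2x
D D f = (1/2)cos x - 36sin 2x
E_alpha D D f = (3/10)cos x - (2/5)sin x - (864/25)cos 2x + (252/25)sin 2x

the image equals g(x) = (3/10)cos x - (2/5)sin x - (864/25)cos 2x + (252/25)sin 2x


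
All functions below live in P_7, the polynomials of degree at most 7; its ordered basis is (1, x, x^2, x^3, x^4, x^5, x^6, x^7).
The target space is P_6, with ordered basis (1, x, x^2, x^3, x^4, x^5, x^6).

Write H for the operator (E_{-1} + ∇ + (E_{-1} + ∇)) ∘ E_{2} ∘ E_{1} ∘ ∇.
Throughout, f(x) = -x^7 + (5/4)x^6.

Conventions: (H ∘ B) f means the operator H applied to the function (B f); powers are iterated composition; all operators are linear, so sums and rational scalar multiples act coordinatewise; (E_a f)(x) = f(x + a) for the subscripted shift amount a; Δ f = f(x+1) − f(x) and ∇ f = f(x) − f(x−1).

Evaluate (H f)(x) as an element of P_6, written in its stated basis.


g(x) = -14x^6 - 195x^5 - (2285/2)x^4 - 3600x^3 - (12849/2)x^2 - 6145x - 4911/2

∇ f = -7x^6 + (57/2)x^5 - (215/4)x^4 + 60x^3 - (159/4)x^2 + (29/2)x - 9/4
E_{1} ∇ f = -7x^6 - (27/2)x^5 - (65/4)x^4 - 10x^3 - (9/4)x^2 + (1/2)x + 1/4
E_{2} E_{1} ∇ f = -7x^6 - (195/2)x^5 - (2285/4)x^4 - 1800x^3 - (12849/4)x^2 - (6145/2)x - 4911/4
E_{-1} (E_{2} ∘ E_{1}) ∇ f = -7x^6 - (111/2)x^5 - (755/4)x^4 - 350x^3 - (1479/4)x^2 - (417/2)x - 193/4
∇ (E_{2} ∘ E_{1}) ∇ f = -42x^5 - (765/2)x^4 - 1450x^3 - (5685/2)x^2 - 2864x - 2359/2
E_{-1} (E_{2} ∘ E_{1}) ∇ f = -7x^6 - (111/2)x^5 - (755/4)x^4 - 350x^3 - (1479/4)x^2 - (417/2)x - 193/4
∇ (E_{2} ∘ E_{1}) ∇ f = -42x^5 - (765/2)x^4 - 1450x^3 - (5685/2)x^2 - 2864x - 2359/2
(E_{-1} + ∇) (E_{2} ∘ E_{1}) ∇ f = -7x^6 - (195/2)x^5 - (2285/4)x^4 - 1800x^3 - (12849/4)x^2 - (6145/2)x - 4911/4
(E_{-1} + ∇ + (E_{-1} + ∇)) (E_{2} ∘ E_{1}) ∇ f = -14x^6 - 195x^5 - (2285/2)x^4 - 3600x^3 - (12849/2)x^2 - 6145x - 4911/2


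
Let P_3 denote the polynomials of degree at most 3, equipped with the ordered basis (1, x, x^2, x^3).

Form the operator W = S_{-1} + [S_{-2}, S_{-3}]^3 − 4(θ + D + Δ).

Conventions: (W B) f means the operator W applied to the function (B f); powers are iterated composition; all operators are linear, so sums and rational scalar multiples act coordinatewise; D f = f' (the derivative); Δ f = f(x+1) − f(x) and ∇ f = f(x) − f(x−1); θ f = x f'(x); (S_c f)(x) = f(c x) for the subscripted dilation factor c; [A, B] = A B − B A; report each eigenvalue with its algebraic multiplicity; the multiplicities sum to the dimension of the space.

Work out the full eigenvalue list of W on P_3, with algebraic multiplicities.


λ = -13 (multiplicity 1), λ = -7 (multiplicity 1), λ = -5 (multiplicity 1), λ = 1 (multiplicity 1)

image of 1: 1
image of x: -5x - 8
image of x^2: -7x^2 - 16x - 4
image of x^3: -13x^3 - 24x^2 - 12x - 4
the matrix is upper triangular; its diagonal is (1, -5, -7, -13)
for a triangular matrix the eigenvalues are the diagonal entries, with algebraic multiplicity their repetition count


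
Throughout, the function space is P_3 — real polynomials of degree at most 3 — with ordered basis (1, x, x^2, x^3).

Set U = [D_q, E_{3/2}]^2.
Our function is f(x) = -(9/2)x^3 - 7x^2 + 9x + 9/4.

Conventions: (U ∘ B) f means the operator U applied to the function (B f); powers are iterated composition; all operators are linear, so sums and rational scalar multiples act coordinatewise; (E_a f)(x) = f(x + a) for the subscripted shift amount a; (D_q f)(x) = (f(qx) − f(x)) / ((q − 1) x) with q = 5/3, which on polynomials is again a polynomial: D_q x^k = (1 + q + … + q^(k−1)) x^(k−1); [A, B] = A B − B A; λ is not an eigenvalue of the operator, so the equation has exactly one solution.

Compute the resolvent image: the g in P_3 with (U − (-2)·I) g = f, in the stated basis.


write g with unknown coordinates in the stated basis and equate coefficients in (U − (-2)·I) g = f
solving from the highest basis element down gives g = -(9/4)x^3 - (7/2)x^2 + (9/2)x + 9/8
check: U g = 0
so U g − (-2)·g = -(9/2)x^3 - 7x^2 + 9x + 9/4 = f ✓

g(x) = -(9/4)x^3 - (7/2)x^2 + (9/2)x + 9/8


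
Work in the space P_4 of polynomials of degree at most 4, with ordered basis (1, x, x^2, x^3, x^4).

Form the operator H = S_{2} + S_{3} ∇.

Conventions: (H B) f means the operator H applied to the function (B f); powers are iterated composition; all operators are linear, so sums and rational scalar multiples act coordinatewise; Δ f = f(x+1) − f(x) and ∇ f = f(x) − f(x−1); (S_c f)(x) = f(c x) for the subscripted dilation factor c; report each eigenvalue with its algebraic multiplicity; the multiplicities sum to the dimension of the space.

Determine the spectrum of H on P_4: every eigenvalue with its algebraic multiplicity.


image of 1: 1
image of x: 2x + 1
image of x^2: 4x^2 + 6x - 1
image of x^3: 8x^3 + 27x^2 - 9x + 1
image of x^4: 16x^4 + 108x^3 - 54x^2 + 12x - 1
the matrix is upper triangular; its diagonal is (1, 2, 4, 8, 16)
for a triangular matrix the eigenvalues are the diagonal entries, with algebraic multiplicity their repetition count

λ = 1 (multiplicity 1), λ = 2 (multiplicity 1), λ = 4 (multiplicity 1), λ = 8 (multiplicity 1), λ = 16 (multiplicity 1)


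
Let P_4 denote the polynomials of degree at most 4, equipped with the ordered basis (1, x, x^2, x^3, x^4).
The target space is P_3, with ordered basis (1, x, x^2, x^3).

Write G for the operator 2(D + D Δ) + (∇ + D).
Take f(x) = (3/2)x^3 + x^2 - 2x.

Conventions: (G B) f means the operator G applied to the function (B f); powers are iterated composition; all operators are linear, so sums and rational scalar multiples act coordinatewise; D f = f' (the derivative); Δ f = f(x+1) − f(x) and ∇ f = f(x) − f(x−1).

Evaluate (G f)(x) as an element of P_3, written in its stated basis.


D f = (9/2)x^2 + 2x - 2
Δ f = (9/2)x^2 + (13/2)x + 1/2
D Δ f = 9x + 13/2
(D + D Δ) f = (9/2)x^2 + 11x + 9/2
(2(D + D Δ)) f = 9x^2 + 22x + 9
∇ f = (9/2)x^2 - (5/2)x - 3/2
D f = (9/2)x^2 + 2x - 2
(∇ + D) f = 9x^2 - (1/2)x - 7/2
(2(D + D Δ) + (∇ + D)) f = 18x^2 + (43/2)x + 11/2

g(x) = 18x^2 + (43/2)x + 11/2


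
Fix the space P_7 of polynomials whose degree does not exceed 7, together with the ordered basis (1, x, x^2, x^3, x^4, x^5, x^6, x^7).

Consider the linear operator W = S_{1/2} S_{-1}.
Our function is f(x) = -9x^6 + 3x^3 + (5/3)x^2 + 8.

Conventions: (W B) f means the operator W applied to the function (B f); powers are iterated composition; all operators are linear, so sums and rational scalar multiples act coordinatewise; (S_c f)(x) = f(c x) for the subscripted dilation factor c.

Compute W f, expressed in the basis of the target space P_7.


g(x) = -(9/64)x^6 - (3/8)x^3 + (5/12)x^2 + 8

S_{-1} f = -9x^6 - 3x^3 + (5/3)x^2 + 8
S_{1/2} S_{-1} f = -(9/64)x^6 - (3/8)x^3 + (5/12)x^2 + 8


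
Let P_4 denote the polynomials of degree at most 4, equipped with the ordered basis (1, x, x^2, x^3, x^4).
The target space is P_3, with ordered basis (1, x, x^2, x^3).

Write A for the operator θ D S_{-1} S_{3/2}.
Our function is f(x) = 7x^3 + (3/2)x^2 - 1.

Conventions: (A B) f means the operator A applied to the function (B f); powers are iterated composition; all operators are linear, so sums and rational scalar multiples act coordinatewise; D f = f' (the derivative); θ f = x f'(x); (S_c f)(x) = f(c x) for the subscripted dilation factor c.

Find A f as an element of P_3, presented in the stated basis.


the result is g(x) = -(567/4)x^2 + (27/4)x

S_{3/2} f = (189/8)x^3 + (27/8)x^2 - 1
S_{-1} S_{3/2} f = -(189/8)x^3 + (27/8)x^2 - 1
D S_{-1} S_{3/2} f = -(567/8)x^2 + (27/4)x
θ D S_{-1} S_{3/2} f = -(567/4)x^2 + (27/4)x


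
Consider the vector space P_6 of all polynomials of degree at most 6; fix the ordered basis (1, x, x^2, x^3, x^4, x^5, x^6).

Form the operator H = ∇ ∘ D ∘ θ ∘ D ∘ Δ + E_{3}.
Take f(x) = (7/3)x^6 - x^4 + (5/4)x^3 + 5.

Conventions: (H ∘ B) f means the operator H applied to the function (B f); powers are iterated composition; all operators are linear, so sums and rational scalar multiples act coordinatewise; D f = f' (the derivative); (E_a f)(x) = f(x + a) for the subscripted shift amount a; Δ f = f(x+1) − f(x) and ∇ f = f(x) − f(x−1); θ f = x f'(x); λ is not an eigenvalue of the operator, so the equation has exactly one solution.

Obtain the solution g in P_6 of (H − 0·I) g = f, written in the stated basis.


g(x) = (7/3)x^6 - 42x^5 + 314x^4 - (4987/4)x^3 - (2361/4)x^2 + (131439/4)x - 378163/4

write g with unknown coordinates in the stated basis and equate coefficients in (H − 0·I) g = f
solving from the highest basis element down gives g = (7/3)x^6 - 42x^5 + 314x^4 - (4987/4)x^3 - (2361/4)x^2 + (131439/4)x - 378163/4
check: H g = (7/3)x^6 - x^4 + (5/4)x^3 + 5
so H g − 0·g = (7/3)x^6 - x^4 + (5/4)x^3 + 5 = f ✓


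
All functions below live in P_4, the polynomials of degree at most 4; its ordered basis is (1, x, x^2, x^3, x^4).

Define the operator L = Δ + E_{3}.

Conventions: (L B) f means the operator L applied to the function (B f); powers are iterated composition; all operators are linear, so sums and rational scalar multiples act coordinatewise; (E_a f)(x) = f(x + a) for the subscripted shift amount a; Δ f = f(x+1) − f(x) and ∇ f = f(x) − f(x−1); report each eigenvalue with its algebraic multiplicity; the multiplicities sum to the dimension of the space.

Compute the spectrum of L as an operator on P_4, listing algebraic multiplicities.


λ = 1 (multiplicity 5)

image of 1: 1
image of x: x + 4
image of x^2: x^2 + 8x + 10
image of x^3: x^3 + 12x^2 + 30x + 28
image of x^4: x^4 + 16x^3 + 60x^2 + 112x + 82
the matrix is upper triangular; its diagonal is (1, 1, 1, 1, 1)
for a triangular matrix the eigenvalues are the diagonal entries, with algebraic multiplicity their repetition count


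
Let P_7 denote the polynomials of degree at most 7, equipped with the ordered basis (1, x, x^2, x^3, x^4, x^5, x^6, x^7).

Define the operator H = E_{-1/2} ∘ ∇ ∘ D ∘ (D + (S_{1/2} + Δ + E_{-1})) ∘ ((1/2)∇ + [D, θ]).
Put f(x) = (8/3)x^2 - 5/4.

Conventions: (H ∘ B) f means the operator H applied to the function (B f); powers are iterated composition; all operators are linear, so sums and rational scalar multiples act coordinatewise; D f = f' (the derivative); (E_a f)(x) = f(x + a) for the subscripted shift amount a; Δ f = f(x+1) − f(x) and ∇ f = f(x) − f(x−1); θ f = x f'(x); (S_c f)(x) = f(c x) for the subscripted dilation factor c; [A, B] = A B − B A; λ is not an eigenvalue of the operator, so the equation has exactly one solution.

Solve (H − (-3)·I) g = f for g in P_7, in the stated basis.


g(x) = (8/9)x^2 - 5/12

write g with unknown coordinates in the stated basis and equate coefficients in (H − (-3)·I) g = f
solving from the highest basis element down gives g = (8/9)x^2 - 5/12
check: H g = 0
so H g − (-3)·g = (8/3)x^2 - 5/4 = f ✓


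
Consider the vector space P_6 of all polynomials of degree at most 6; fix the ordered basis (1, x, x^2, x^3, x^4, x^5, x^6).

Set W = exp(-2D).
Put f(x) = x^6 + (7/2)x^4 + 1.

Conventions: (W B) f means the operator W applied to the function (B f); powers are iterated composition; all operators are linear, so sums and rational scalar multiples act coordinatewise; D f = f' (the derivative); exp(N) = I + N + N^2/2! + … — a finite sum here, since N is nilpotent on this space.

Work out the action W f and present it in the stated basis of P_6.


the image equals g(x) = x^6 - 12x^5 + (127/2)x^4 - 188x^3 + 324x^2 - 304x + 121

order-1 term: -12x^5 - 28x^3
order-2 term: 60x^4 + 84x^2
order-3 term: -160x^3 - 112x
order-4 term: 240x^2 + 56
order-5 term: -192x
order-6 term: 64
the series for exp(-2D) f terminates at order 6
exp(-2D) f = x^6 - 12x^5 + (127/2)x^4 - 188x^3 + 324x^2 - 304x + 121


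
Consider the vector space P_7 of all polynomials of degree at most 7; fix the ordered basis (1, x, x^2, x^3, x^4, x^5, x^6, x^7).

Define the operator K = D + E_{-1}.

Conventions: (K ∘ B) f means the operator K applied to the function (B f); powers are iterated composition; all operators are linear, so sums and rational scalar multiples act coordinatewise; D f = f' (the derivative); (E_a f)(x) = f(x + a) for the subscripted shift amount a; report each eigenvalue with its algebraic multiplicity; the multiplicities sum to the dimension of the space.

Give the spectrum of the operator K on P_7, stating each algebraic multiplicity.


λ = 1 (multiplicity 8)

image of 1: 1
image of x: x
image of x^2: x^2 + 1
image of x^3: x^3 + 3x - 1
image of x^4: x^4 + 6x^2 - 4x + 1
image of x^5: x^5 + 10x^3 - 10x^2 + 5x - 1
image of x^6: x^6 + 15x^4 - 20x^3 + 15x^2 - 6x + 1
image of x^7: x^7 + 21x^5 - 35x^4 + 35x^3 - 21x^2 + 7x - 1
the matrix is upper triangular; its diagonal is (1, 1, 1, 1, 1, 1, 1, 1)
for a triangular matrix the eigenvalues are the diagonal entries, with algebraic multiplicity their repetition count


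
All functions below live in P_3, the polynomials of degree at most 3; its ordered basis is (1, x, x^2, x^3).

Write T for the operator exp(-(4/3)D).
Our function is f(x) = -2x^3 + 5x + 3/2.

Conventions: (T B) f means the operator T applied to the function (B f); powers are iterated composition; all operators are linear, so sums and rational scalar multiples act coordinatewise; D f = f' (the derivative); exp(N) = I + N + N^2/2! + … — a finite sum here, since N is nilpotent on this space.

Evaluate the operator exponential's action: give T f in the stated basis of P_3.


the image equals g(x) = -2x^3 + 8x^2 - (17/3)x - 23/54

order-1 term: 8x^2 - 20/3
order-2 term: -(32/3)x
order-3 term: 128/27
the series for exp(-(4/3)D) f terminates at order 3
exp(-(4/3)D) f = -2x^3 + 8x^2 - (17/3)x - 23/54


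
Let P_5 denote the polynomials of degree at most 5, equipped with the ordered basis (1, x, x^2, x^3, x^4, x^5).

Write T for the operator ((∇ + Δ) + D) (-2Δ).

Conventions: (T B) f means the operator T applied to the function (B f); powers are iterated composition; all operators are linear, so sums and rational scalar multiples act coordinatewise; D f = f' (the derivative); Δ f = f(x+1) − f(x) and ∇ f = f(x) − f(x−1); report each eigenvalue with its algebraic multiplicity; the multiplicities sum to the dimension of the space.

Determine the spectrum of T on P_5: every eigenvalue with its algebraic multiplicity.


λ = 0 (multiplicity 6)

image of 1: 0
image of x: 0
image of x^2: -12
image of x^3: -36x - 18
image of x^4: -72x^2 - 72x - 40
image of x^5: -120x^3 - 180x^2 - 200x - 70
the matrix is upper triangular; its diagonal is (0, 0, 0, 0, 0, 0)
for a triangular matrix the eigenvalues are the diagonal entries, with algebraic multiplicity their repetition count


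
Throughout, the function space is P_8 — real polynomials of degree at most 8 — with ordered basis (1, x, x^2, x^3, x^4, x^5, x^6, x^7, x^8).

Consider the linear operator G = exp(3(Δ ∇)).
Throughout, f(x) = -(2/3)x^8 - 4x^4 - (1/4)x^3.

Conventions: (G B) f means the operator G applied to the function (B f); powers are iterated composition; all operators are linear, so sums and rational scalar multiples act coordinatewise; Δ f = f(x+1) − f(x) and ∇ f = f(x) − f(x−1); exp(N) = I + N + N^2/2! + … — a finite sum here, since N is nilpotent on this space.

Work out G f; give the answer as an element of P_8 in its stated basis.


order-1 term: -112x^6 - 280x^4 - 256x^2 - (9/2)x - 28
order-2 term: -5040x^4 - 10080x^2 - 1944
order-3 term: -60480x^2 - 30240
order-4 term: -90720
the series for exp(3(Δ ∇)) f terminates at order 4
exp(3(Δ ∇)) f = -(2/3)x^8 - 112x^6 - 5324x^4 - (1/4)x^3 - 70816x^2 - (9/2)x - 122932

the image equals g(x) = -(2/3)x^8 - 112x^6 - 5324x^4 - (1/4)x^3 - 70816x^2 - (9/2)x - 122932


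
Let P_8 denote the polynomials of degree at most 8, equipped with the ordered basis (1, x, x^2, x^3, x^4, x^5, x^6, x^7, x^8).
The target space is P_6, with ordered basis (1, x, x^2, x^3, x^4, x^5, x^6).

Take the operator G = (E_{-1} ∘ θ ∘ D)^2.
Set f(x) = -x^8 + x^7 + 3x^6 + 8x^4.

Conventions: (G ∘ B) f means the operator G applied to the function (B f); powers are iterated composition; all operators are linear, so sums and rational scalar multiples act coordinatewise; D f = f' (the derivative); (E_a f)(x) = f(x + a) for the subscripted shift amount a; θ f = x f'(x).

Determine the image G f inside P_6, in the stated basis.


g(x) = -2352x^6 + 27132x^5 - 127140x^4 + 309960x^3 - 413904x^2 + 286176x - 79872

D f = -8x^7 + 7x^6 + 18x^5 + 32x^3
θ D f = -56x^7 + 42x^6 + 90x^5 + 96x^3
E_{-1} (θ ∘ D) f = -56x^7 + 434x^6 - 1338x^5 + 2140x^4 - 1804x^3 + 618x^2 + 94x - 88
D (E_{-1} ∘ θ ∘ D) f = -392x^6 + 2604x^5 - 6690x^4 + 8560x^3 - 5412x^2 + 1236x + 94
θ D (E_{-1} ∘ θ ∘ D) f = -2352x^6 + 13020x^5 - 26760x^4 + 25680x^3 - 10824x^2 + 1236x
E_{-1} (θ ∘ D) (E_{-1} ∘ θ ∘ D) f = -2352x^6 + 27132x^5 - 127140x^4 + 309960x^3 - 413904x^2 + 286176x - 79872


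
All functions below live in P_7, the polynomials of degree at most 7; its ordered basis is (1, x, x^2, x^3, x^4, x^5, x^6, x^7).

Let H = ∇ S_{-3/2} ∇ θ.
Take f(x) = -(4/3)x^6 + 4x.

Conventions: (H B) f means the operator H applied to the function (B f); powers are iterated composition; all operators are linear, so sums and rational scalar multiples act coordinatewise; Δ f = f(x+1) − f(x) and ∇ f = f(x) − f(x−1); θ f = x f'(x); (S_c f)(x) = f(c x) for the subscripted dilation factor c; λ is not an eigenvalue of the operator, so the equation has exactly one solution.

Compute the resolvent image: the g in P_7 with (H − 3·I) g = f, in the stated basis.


the result is g(x) = (4/9)x^6 - (405/2)x^4 + 135x^3 + 10755x^2 - (5314/3)x - 80819/4

write g with unknown coordinates in the stated basis and equate coefficients in (H − 3·I) g = f
solving from the highest basis element down gives g = (4/9)x^6 - (405/2)x^4 + 135x^3 + 10755x^2 - (5314/3)x - 80819/4
check: H g = -(1215/2)x^4 + 405x^3 + 32265x^2 - 5310x - 242457/4
so H g − 3·g = -(4/3)x^6 + 4x = f ✓


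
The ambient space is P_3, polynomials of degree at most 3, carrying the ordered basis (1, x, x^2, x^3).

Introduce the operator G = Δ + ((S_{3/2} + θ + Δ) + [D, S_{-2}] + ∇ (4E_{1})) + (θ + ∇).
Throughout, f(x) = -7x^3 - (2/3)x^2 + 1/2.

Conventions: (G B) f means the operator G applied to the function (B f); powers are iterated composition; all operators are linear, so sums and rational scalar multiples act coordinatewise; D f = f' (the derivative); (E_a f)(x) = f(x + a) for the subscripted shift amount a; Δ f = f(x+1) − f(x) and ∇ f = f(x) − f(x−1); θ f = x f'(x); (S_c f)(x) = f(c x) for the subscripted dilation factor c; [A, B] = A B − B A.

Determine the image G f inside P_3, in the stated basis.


the result is g(x) = -(525/8)x^3 + (605/6)x^2 - (367/3)x - 311/6

Δ f = -21x^2 - (67/3)x - 23/3
S_{3/2} f = -(189/8)x^3 - (3/2)x^2 + 1/2
θ f = -21x^3 - (4/3)x^2
Δ f = -21x^2 - (67/3)x - 23/3
(S_{3/2} + θ + Δ) f = -(357/8)x^3 - (143/6)x^2 - (67/3)x - 43/6
S_{-2} f = 56x^3 - (8/3)x^2 + 1/2
D S_{-2} f = 168x^2 - (16/3)x
D f = -21x^2 - (4/3)x
S_{-2} D f = -84x^2 + (8/3)x
[D, S_{-2}] f = 252x^2 - 8x
E_{1} f = -7x^3 - (65/3)x^2 - (67/3)x - 43/6
(4E_{1}) f = -28x^3 - (260/3)x^2 - (268/3)x - 86/3
∇ (4E_{1}) f = -84x^2 - (268/3)x - 92/3
((S_{3/2} + θ + Δ) + [D, S_{-2}] + ∇ (4E_{1})) f = -(357/8)x^3 + (865/6)x^2 - (359/3)x - 227/6
θ f = -21x^3 - (4/3)x^2
∇ f = -21x^2 + (59/3)x - 19/3
(θ + ∇) f = -21x^3 - (67/3)x^2 + (59/3)x - 19/3
(Δ + ((S_{3/2} + θ + Δ) + [D, S_{-2}] + ∇ (4E_{1})) + (θ + ∇)) f = -(525/8)x^3 + (605/6)x^2 - (367/3)x - 311/6


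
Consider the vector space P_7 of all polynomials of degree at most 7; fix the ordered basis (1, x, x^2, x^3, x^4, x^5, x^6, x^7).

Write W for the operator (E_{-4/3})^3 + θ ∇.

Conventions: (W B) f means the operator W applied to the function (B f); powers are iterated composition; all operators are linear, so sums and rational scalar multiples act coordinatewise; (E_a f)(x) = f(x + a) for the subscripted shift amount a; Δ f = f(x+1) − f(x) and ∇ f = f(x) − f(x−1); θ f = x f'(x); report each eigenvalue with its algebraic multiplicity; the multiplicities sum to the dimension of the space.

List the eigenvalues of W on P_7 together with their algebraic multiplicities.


image of 1: 1
image of x: x - 4
image of x^2: x^2 - 6x + 16
image of x^3: x^3 - 6x^2 + 45x - 64
image of x^4: x^4 - 4x^3 + 84x^2 - 252x + 256
image of x^5: x^5 + 130x^3 - 620x^2 + 1275x - 1024
image of x^6: x^6 + 6x^5 + 180x^4 - 1220x^3 + 3810x^2 - 6138x + 4096
image of x^7: x^7 + 14x^6 + 231x^5 - 2100x^4 + 8855x^3 - 21462x^2 + 28665x - 16384
the matrix is upper triangular; its diagonal is (1, 1, 1, 1, 1, 1, 1, 1)
for a triangular matrix the eigenvalues are the diagonal entries, with algebraic multiplicity their repetition count

λ = 1 (multiplicity 8)


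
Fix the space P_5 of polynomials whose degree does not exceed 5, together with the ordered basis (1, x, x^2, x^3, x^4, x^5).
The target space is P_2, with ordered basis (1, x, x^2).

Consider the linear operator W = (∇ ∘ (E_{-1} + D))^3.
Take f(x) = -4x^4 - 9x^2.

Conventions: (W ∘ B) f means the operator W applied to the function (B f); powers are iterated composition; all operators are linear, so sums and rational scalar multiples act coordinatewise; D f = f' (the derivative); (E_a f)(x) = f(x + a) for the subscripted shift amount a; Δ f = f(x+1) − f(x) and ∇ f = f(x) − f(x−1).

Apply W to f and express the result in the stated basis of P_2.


g(x) = -96x + 144

E_{-1} f = -4x^4 + 16x^3 - 33x^2 + 34x - 13
D f = -16x^3 - 18x
(E_{-1} + D) f = -4x^4 - 33x^2 + 16x - 13
∇ (E_{-1} + D) f = -16x^3 + 24x^2 - 82x + 53
E_{-1} (∇ ∘ (E_{-1} + D)) f = -16x^3 + 72x^2 - 178x + 175
D (∇ ∘ (E_{-1} + D)) f = -48x^2 + 48x - 82
(E_{-1} + D) (∇ ∘ (E_{-1} + D)) f = -16x^3 + 24x^2 - 130x + 93
∇ (E_{-1} + D) (∇ ∘ (E_{-1} + D)) f = -48x^2 + 96x - 170
E_{-1} (∇ ∘ (E_{-1} + D)) (∇ ∘ (E_{-1} + D)) f = -48x^2 + 192x - 314
D (∇ ∘ (E_{-1} + D)) (∇ ∘ (E_{-1} + D)) f = -96x + 96
(E_{-1} + D) (∇ ∘ (E_{-1} + D)) (∇ ∘ (E_{-1} + D)) f = -48x^2 + 96x - 218
∇ (E_{-1} + D) (∇ ∘ (E_{-1} + D)) (∇ ∘ (E_{-1} + D)) f = -96x + 144


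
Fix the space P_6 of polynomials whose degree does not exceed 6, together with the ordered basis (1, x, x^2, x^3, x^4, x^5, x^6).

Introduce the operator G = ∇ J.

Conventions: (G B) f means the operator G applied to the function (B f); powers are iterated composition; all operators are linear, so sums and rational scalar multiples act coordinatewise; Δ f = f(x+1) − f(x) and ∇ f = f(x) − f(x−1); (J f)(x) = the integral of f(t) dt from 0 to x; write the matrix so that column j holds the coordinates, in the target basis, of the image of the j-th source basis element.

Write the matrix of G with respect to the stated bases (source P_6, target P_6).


image of 1: 1
image of x: x - 1/2
image of x^2: x^2 - x + 1/3
image of x^3: x^3 - (3/2)x^2 + x - 1/4
image of x^4: x^4 - 2x^3 + 2x^2 - x + 1/5
image of x^5: x^5 - (5/2)x^4 + (10/3)x^3 - (5/2)x^2 + x - 1/6
image of x^6: x^6 - 3x^5 + 5x^4 - 5x^3 + 3x^2 - x + 1/7
each image's coordinates form column j of the matrix

the matrix is [[1, -1/2, 1/3, -1/4, 1/5, -1/6, 1/7]; [0, 1, -1, 1, -1, 1, -1]; [0, 0, 1, -3/2, 2, -5/2, 3]; [0, 0, 0, 1, -2, 10/3, -5]; [0, 0, 0, 0, 1, -5/2, 5]; [0, 0, 0, 0, 0, 1, -3]; [0, 0, 0, 0, 0, 0, 1]] (rows listed top to bottom)


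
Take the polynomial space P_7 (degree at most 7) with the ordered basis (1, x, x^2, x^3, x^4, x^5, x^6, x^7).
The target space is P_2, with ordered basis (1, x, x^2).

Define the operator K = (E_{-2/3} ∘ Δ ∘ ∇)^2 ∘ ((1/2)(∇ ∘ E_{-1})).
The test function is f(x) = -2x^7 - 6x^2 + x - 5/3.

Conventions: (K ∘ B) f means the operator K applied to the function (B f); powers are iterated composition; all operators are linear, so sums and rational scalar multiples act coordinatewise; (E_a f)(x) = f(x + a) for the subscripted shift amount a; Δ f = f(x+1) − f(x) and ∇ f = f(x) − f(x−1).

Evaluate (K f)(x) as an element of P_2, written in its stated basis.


the image equals g(x) = -2520x^2 + 14280x - 21280

E_{-1} f = -2x^7 + 14x^6 - 42x^5 + 70x^4 - 70x^3 + 36x^2 - x - 20/3
∇ E_{-1} f = -14x^6 + 126x^5 - 490x^4 + 1050x^3 - 1302x^2 + 870x - 235
((1/2)(∇ ∘ E_{-1})) f = -7x^6 + 63x^5 - 245x^4 + 525x^3 - 651x^2 + 435x - 235/2
∇ ((1/2)(∇ ∘ E_{-1})) f = -42x^5 + 420x^4 - 1750x^3 + 3780x^2 - 4214x + 1926
Δ ∇ ((1/2)(∇ ∘ E_{-1})) f = -210x^4 + 1260x^3 - 3150x^2 + 3780x - 1806
E_{-2/3} Δ ∇ ((1/2)(∇ ∘ E_{-1})) f = -210x^4 + 1820x^3 - 6230x^2 + (89180/9)x - 165802/27
∇ (E_{-2/3} ∘ Δ ∘ ∇) ((1/2)(∇ ∘ E_{-1})) f = -840x^3 + 6720x^2 - 18760x + 163520/9
Δ ∇ (E_{-2/3} ∘ Δ ∘ ∇) ((1/2)(∇ ∘ E_{-1})) f = -2520x^2 + 10920x - 12880
E_{-2/3} Δ ∇ (E_{-2/3} ∘ Δ ∘ ∇) ((1/2)(∇ ∘ E_{-1})) f = -2520x^2 + 14280x - 21280


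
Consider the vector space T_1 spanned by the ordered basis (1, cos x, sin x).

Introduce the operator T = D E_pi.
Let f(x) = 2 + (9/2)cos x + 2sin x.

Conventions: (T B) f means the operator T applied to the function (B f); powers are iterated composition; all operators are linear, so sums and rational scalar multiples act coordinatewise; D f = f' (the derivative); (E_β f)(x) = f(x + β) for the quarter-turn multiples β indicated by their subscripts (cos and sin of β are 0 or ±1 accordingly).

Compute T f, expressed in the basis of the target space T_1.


E_pi f = 2 - (9/2)cos x - 2sin x
D E_pi f = -2cos x + (9/2)sin x

the result is g(x) = -2cos x + (9/2)sin x


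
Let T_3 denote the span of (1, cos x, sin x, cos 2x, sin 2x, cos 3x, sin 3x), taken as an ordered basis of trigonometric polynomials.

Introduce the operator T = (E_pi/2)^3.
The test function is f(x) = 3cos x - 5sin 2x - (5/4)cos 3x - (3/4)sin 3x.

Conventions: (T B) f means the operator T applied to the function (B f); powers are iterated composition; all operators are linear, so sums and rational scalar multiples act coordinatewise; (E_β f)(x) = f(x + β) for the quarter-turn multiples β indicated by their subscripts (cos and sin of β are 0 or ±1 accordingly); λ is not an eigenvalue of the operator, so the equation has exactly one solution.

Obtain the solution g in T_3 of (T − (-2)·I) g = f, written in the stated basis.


the result is g(x) = (6/5)cos x - (3/5)sin x - 5sin 2x - (7/20)cos 3x - (11/20)sin 3x

write g with unknown coordinates in the stated basis and equate coefficients in (T − (-2)·I) g = f
solving from the highest basis element down gives g = (6/5)cos x - (3/5)sin x - 5sin 2x - (7/20)cos 3x - (11/20)sin 3x
check: T g = (3/5)cos x + (6/5)sin x + 5sin 2x - (11/20)cos 3x + (7/20)sin 3x
so T g − (-2)·g = 3cos x - 5sin 2x - (5/4)cos 3x - (3/4)sin 3x = f ✓


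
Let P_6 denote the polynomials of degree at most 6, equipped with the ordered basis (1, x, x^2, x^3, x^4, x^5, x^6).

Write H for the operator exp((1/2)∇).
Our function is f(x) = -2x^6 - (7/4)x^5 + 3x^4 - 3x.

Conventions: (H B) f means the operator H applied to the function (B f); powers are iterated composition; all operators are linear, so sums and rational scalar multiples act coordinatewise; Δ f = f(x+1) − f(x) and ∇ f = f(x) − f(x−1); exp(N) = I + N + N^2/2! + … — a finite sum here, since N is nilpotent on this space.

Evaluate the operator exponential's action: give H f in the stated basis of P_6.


order-1 term: -6x^5 + (85/8)x^4 - (21/4)x^3 - (11/4)x^2 + (35/8)x - 23/8
order-2 term: -(15/2)x^4 + (205/8)x^3 - (279/8)x^2 + (331/16)x - 59/16
order-3 term: -5x^3 + (325/16)x^2 - (471/16)x + 473/32
order-4 term: -(15/8)x^2 + (445/64)x - 219/32
order-5 term: -(3/8)x + 113/128
order-6 term: -1/32
the series for exp((1/2)∇) f terminates at order 6
exp((1/2)∇) f = -2x^6 - (31/4)x^5 + (49/8)x^4 + (123/8)x^3 - (307/16)x^2 - (51/64)x + 285/128

the result is g(x) = -2x^6 - (31/4)x^5 + (49/8)x^4 + (123/8)x^3 - (307/16)x^2 - (51/64)x + 285/128


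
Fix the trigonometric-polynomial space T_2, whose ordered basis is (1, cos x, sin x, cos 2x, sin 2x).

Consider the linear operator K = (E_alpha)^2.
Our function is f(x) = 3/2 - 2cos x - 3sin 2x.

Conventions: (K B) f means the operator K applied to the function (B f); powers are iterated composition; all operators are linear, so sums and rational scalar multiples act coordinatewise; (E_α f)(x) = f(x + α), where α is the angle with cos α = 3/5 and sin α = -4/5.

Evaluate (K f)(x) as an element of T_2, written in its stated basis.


E_alpha f = 3/2 - (6/5)cos x - (8/5)sin x + (72/25)cos 2x + (21/25)sin 2x
E_alpha E_alpha f = 3/2 + (14/25)cos x - (48/25)sin x - (1008/625)cos 2x + (1581/625)sin 2x

the result is g(x) = 3/2 + (14/25)cos x - (48/25)sin x - (1008/625)cos 2x + (1581/625)sin 2x


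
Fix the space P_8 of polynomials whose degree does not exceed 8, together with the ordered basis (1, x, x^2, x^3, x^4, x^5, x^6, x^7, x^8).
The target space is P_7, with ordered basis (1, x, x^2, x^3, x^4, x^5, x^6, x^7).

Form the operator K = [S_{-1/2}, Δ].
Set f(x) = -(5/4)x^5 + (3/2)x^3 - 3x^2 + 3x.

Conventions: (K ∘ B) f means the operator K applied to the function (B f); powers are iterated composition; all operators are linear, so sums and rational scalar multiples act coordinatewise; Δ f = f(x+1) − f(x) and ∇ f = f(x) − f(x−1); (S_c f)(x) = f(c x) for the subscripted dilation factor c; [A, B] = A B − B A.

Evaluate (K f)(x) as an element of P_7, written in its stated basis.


g(x) = -(75/128)x^4 + (75/64)x^3 - (117/64)x^2 + (735/128)x + 339/128

Δ f = -(25/4)x^4 - (25/2)x^3 - 8x^2 - (31/4)x + 1/4
S_{-1/2} Δ f = -(25/64)x^4 + (25/16)x^3 - 2x^2 + (31/8)x + 1/4
S_{-1/2} f = (5/128)x^5 - (3/16)x^3 - (3/4)x^2 - (3/2)x
Δ S_{-1/2} f = (25/128)x^4 + (25/64)x^3 - (11/64)x^2 - (239/128)x - 307/128
[S_{-1/2}, Δ] f = -(75/128)x^4 + (75/64)x^3 - (117/64)x^2 + (735/128)x + 339/128


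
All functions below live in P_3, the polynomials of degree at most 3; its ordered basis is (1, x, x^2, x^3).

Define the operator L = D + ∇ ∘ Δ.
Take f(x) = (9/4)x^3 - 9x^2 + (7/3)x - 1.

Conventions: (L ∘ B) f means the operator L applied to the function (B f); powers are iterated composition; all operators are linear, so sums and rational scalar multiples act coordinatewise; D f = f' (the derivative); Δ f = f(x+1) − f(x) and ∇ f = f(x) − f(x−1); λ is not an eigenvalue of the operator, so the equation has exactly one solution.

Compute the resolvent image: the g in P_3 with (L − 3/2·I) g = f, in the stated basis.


write g with unknown coordinates in the stated basis and equate coefficients in (L − 3/2·I) g = f
solving from the highest basis element down gives g = -(3/2)x^3 + 3x^2 - (32/9)x + 62/27
check: L g = -(9/2)x^2 - 3x + 22/9
so L g − 3/2·g = (9/4)x^3 - 9x^2 + (7/3)x - 1 = f ✓

the result is g(x) = -(3/2)x^3 + 3x^2 - (32/9)x + 62/27


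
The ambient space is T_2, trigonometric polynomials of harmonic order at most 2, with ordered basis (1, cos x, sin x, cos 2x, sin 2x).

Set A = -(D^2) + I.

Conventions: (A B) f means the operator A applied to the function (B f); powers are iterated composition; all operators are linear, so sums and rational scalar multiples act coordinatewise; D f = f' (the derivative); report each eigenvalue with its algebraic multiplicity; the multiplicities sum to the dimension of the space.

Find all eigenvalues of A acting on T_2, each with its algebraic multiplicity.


image of 1: 1
image of cos x: 2cos x
image of sin x: 2sin x
image of cos 2x: 5cos 2x
image of sin 2x: 5sin 2x
the matrix is diagonal; its diagonal is (1, 2, 2, 5, 5)
for a triangular matrix the eigenvalues are the diagonal entries, with algebraic multiplicity their repetition count

λ = 1 (multiplicity 1), λ = 2 (multiplicity 2), λ = 5 (multiplicity 2)


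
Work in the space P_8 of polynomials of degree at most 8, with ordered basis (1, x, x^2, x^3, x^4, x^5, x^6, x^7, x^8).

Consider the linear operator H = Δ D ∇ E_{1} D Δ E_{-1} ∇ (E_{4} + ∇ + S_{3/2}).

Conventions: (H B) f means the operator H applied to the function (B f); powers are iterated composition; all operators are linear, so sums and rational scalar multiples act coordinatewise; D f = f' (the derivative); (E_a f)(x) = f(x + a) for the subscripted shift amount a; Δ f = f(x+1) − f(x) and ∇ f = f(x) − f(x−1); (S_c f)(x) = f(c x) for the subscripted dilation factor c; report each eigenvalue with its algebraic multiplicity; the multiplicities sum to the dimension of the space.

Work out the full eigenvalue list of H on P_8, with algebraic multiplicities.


λ = 0 (multiplicity 9)

image of 1: 0
image of x: 0
image of x^2: 0
image of x^3: 0
image of x^4: 0
image of x^5: 0
image of x^6: 35685/4
image of x^7: (729225/8)x + 25200
image of x^8: (2147355/4)x^2 + 201600x + 1925385/4
the matrix is upper triangular; its diagonal is (0, 0, 0, 0, 0, 0, 0, 0, 0)
for a triangular matrix the eigenvalues are the diagonal entries, with algebraic multiplicity their repetition count


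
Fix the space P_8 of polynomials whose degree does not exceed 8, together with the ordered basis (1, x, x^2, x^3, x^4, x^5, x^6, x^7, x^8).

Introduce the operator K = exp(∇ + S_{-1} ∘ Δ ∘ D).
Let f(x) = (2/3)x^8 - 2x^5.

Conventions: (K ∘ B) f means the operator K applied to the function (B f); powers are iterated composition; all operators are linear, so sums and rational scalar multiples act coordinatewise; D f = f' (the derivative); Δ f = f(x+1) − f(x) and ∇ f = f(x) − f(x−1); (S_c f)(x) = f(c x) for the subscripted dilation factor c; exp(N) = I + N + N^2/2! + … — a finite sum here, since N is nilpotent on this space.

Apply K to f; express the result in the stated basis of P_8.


g(x) = (2/3)x^8 + (16/3)x^7 + (112/3)x^6 - (454/3)x^5 + 410x^4 + (4264/3)x^3 + 576x^2 - (10670/3)x + 1038

order-1 term: (16/3)x^7 + (56/3)x^6 - (224/3)x^5 + 130x^4 - (268/3)x^3 + (40/3)x^2 + 18x - 22/3
order-2 term: (56/3)x^6 - 112x^5 + (980/3)x^4 + 540x^3 - (1444/3)x^2 + 474x - 124
order-3 term: (112/3)x^5 - (280/3)x^4 + (3920/3)x^3 - 20x^2 - 2028x + 2554/3
order-4 term: (140/3)x^4 - (1120/3)x^3 + (3640/3)x^2 - (8990/3)x + 2342/3
order-5 term: (112/3)x^3 - 168x^2 + (3248/3)x - 1882/3
order-6 term: (56/3)x^2 - 112x + 532/3
order-7 term: (16/3)x - 40/3
order-8 term: 2/3
the series for exp(∇ + S_{-1} ∘ Δ ∘ D) f terminates at order 8
exp(∇ + S_{-1} ∘ Δ ∘ D) f = (2/3)x^8 + (16/3)x^7 + (112/3)x^6 - (454/3)x^5 + 410x^4 + (4264/3)x^3 + 576x^2 - (10670/3)x + 1038


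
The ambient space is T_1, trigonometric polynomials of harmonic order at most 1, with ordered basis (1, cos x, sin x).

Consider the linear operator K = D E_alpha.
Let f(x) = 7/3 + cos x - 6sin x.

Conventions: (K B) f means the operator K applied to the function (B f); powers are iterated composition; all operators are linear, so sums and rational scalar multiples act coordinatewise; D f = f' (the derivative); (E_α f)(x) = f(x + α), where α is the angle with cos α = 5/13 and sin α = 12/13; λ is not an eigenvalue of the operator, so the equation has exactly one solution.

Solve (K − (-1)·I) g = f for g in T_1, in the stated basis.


the result is g(x) = 7/3 + (31/2)cos x - (1/2)sin x

write g with unknown coordinates in the stated basis and equate coefficients in (K − (-1)·I) g = f
solving from the highest basis element down gives g = 7/3 + (31/2)cos x - (1/2)sin x
check: K g = -(29/2)cos x - (11/2)sin x
so K g − (-1)·g = 7/3 + cos x - 6sin x = f ✓


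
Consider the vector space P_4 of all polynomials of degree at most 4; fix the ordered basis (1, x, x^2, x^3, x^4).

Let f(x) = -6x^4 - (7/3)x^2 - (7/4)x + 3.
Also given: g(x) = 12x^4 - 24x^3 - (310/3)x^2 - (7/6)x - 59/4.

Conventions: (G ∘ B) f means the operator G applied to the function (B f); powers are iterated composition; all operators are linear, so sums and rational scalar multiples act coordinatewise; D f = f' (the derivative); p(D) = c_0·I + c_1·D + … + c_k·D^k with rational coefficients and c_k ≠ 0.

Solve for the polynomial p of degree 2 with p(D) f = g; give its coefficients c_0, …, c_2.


p(D) = -2·I + D + (3/2)·D^2, i.e. c_0 = -2, c_1 = 1, c_2 = 3/2

D^0 f = -6x^4 - (7/3)x^2 - (7/4)x + 3
D^1 f = -24x^3 - (14/3)x - 7/4
D^2 f = -72x^2 - 14/3
matching coefficients of g against c_0 f + c_1 Df + … from the top degree down determines the c_i
solution: c_0 = -2, c_1 = 1, c_2 = 3/2


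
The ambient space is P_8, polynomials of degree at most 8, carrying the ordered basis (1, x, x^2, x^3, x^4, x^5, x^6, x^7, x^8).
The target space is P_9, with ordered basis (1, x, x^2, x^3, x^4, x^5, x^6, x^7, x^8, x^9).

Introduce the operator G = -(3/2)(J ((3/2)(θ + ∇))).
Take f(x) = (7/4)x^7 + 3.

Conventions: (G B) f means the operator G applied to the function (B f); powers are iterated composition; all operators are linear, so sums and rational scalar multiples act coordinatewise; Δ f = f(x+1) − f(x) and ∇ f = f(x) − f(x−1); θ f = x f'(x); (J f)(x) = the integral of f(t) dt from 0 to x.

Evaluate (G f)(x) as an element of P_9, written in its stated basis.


θ f = (49/4)x^7
∇ f = (49/4)x^6 - (147/4)x^5 + (245/4)x^4 - (245/4)x^3 + (147/4)x^2 - (49/4)x + 7/4
(θ + ∇) f = (49/4)x^7 + (49/4)x^6 - (147/4)x^5 + (245/4)x^4 - (245/4)x^3 + (147/4)x^2 - (49/4)x + 7/4
((3/2)(θ + ∇)) f = (147/8)x^7 + (147/8)x^6 - (441/8)x^5 + (735/8)x^4 - (735/8)x^3 + (441/8)x^2 - (147/8)x + 21/8
J ((3/2)(θ + ∇)) f = (147/64)x^8 + (21/8)x^7 - (147/16)x^6 + (147/8)x^5 - (735/32)x^4 + (147/8)x^3 - (147/16)x^2 + (21/8)x
(-(3/2)(J ((3/2)(θ + ∇)))) f = -(441/128)x^8 - (63/16)x^7 + (441/32)x^6 - (441/16)x^5 + (2205/64)x^4 - (441/16)x^3 + (441/32)x^2 - (63/16)x

the result is g(x) = -(441/128)x^8 - (63/16)x^7 + (441/32)x^6 - (441/16)x^5 + (2205/64)x^4 - (441/16)x^3 + (441/32)x^2 - (63/16)x


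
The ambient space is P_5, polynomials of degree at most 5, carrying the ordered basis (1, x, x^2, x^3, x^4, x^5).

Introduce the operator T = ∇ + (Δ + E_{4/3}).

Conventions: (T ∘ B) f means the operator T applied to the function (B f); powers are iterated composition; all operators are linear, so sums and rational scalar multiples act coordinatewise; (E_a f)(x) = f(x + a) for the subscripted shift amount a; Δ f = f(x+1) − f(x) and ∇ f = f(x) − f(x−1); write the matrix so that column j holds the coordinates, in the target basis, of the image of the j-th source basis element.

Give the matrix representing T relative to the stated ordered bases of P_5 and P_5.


image of 1: 1
image of x: x + 10/3
image of x^2: x^2 + (20/3)x + 16/9
image of x^3: x^3 + 10x^2 + (16/3)x + 118/27
image of x^4: x^4 + (40/3)x^3 + (32/3)x^2 + (472/27)x + 256/81
image of x^5: x^5 + (50/3)x^4 + (160/9)x^3 + (1180/27)x^2 + (1280/81)x + 1510/243
each image's coordinates form column j of the matrix

the matrix is [[1, 10/3, 16/9, 118/27, 256/81, 1510/243]; [0, 1, 20/3, 16/3, 472/27, 1280/81]; [0, 0, 1, 10, 32/3, 1180/27]; [0, 0, 0, 1, 40/3, 160/9]; [0, 0, 0, 0, 1, 50/3]; [0, 0, 0, 0, 0, 1]] (rows listed top to bottom)
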